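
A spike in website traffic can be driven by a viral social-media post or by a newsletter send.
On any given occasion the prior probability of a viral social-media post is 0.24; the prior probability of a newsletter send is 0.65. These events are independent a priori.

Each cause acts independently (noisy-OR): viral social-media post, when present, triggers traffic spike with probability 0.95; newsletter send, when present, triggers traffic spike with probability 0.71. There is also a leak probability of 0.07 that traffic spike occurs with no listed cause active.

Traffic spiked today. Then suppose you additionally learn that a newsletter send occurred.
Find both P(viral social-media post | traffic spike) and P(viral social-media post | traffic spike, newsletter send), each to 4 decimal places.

Under noisy-OR, P(traffic spike | causes) = 1 − (1−0.07)·∏(1−qᵢ) over the active causes.
By total probability over the 4 (viral social-media post, newsletter send) configurations:
  P(traffic spike) = 0.07·0.76·0.35 + 0.7303·0.76·0.65 + 0.9535·0.24·0.35 + 0.986515·0.24·0.65
        = 0.018620 + 0.360768 + 0.080094 + 0.153896 = 0.613378
Configurations with viral social-media post contribute 0.233990, so
  P(viral social-media post | traffic spike) = 0.233990 / 0.613378 ≈ 0.3815

With the extra evidence:
Weight on viral social-media post=true, given the evidence: 0.986515×0.24 = 0.236764
Denominator P(traffic spike | newsletter send): 0.7303×0.76 + 0.986515×0.24 = 0.791792
P(viral social-media post | traffic spike, newsletter send) = 0.236764/0.791792 ≈ 0.2990

P(viral social-media post | traffic spike) ≈ 0.3815; P(viral social-media post | traffic spike, newsletter send) ≈ 0.2990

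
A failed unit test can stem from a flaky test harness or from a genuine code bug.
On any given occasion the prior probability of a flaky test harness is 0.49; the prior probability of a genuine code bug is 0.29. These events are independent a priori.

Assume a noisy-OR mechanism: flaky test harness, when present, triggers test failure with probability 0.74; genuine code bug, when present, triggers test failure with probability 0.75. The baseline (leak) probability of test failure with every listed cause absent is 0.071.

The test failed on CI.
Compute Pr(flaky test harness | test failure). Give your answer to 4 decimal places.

Under noisy-OR, P(test failure | causes) = 1 − (1−0.071)·∏(1−qᵢ) over the active causes.
Weight on flaky test harness=true, given the evidence: 0.263868 + 0.133519 = 0.397387
Denominator P(test failure): 0.071·0.51·0.71 + 0.76775·0.51·0.29 + 0.75846·0.49·0.71 + 0.939615·0.49·0.29 = 0.536646
P(flaky test harness | test failure) = 0.397387/0.536646 ≈ 0.7405

Pr(flaky test harness | test failure) ≈ 0.7405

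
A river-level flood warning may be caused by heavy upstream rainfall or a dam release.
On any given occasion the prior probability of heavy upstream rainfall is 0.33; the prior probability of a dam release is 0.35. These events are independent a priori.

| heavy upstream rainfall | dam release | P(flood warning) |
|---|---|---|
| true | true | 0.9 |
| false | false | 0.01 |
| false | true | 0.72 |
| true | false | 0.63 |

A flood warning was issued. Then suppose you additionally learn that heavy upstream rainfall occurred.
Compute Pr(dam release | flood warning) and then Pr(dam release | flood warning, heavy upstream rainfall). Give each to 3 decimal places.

For the numerator, keep only dam release=true terms: 0.168840 + 0.103950 = 0.272790
The normalizing constant is 0.01·0.67·0.65 + 0.72·0.67·0.35 + 0.63·0.33·0.65 + 0.9·0.33·0.35 = 0.412280
P(dam release | flood warning) = 0.272790/0.412280 ≈ 0.662

Now also conditioning on heavy upstream rainfall=true:
By total probability over both values of dam release:
  P(flood warning | heavy upstream rainfall) = 0.63×0.65 + 0.9×0.35
        = 0.409500 + 0.315000 = 0.724500
Configurations with dam release contribute 0.315000, so
  P(dam release | flood warning, heavy upstream rainfall) = 0.315000 / 0.724500 ≈ 0.435
Conditioning on heavy upstream rainfall lowers the posterior on dam release: the classic explaining-away effect in a common-effect structure.

Pr(dam release | flood warning) ≈ 0.662; Pr(dam release | flood warning, heavy upstream rainfall) ≈ 0.435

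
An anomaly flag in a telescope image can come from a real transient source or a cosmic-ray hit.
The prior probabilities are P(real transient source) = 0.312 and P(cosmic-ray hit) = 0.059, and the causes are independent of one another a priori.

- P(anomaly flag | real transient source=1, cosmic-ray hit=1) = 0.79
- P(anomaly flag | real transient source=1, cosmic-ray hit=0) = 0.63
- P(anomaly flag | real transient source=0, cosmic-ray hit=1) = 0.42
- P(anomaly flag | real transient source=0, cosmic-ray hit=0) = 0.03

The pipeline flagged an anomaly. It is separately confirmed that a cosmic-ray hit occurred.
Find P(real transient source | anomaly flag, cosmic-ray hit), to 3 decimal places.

P(anomaly flag | cosmic-ray hit) = 0.42×0.688 + 0.79×0.312 = 0.288960 + 0.246480 = 0.535440
The real transient source-present share is 0.79×0.312 = 0.246480.
P(real transient source | anomaly flag, cosmic-ray hit) = 0.246480 / 0.535440 ≈ 0.460

P(real transient source | anomaly flag, cosmic-ray hit) ≈ 0.460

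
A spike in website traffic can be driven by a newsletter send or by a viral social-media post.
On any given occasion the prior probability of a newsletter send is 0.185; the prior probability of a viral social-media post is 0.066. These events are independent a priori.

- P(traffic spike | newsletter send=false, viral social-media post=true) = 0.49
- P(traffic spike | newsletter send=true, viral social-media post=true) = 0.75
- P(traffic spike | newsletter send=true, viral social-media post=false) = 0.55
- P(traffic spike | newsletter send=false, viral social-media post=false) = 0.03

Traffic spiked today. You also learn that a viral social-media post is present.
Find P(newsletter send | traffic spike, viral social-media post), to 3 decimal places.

P(traffic spike | viral social-media post) = 0.49*0.815 + 0.75*0.185 = 0.399350 + 0.138750 = 0.538100
Of this, 0.138750 comes from 0.75*0.185 (the newsletter send=true cases).
P(newsletter send | traffic spike, viral social-media post) = 0.138750 / 0.538100 ≈ 0.258

P(newsletter send | traffic spike, viral social-media post) ≈ 0.258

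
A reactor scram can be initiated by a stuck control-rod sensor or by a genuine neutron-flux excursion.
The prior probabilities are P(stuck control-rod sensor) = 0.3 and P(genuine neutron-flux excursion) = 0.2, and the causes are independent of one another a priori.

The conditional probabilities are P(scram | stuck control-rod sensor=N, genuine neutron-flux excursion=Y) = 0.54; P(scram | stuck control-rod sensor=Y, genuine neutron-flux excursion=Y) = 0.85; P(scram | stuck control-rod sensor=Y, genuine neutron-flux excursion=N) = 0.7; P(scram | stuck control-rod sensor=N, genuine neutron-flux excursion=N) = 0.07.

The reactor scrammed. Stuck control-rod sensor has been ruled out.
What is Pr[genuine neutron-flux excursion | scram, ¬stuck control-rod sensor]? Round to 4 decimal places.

Sum P(scram|·) weighted by the priors over both values of genuine neutron-flux excursion:
  P(scram | ¬stuck control-rod sensor) = 0.07×0.8 + 0.54×0.2
        = 0.056000 + 0.108000 = 0.164000
The terms with genuine neutron-flux excursion present sum to 0.108000, so
  P(genuine neutron-flux excursion | scram, ¬stuck control-rod sensor) = 0.108000 / 0.164000 ≈ 0.6585

Pr[genuine neutron-flux excursion | scram, ¬stuck control-rod sensor] ≈ 0.6585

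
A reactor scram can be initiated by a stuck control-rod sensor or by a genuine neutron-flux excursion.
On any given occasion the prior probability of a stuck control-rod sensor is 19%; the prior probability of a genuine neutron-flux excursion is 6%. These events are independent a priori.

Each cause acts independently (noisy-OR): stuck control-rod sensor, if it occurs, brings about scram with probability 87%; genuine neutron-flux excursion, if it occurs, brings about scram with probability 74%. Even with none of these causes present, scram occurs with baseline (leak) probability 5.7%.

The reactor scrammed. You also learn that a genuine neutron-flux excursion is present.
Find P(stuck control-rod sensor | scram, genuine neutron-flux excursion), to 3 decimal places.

P(stuck control-rod sensor | scram, genuine neutron-flux excursion) ≈ 0.231

Under noisy-OR, P(scram | causes) = 1 − (1−0.057)·∏(1−qᵢ) over the active causes.
Sum P(scram|·) weighted by the priors over both values of stuck control-rod sensor:
  P(scram | genuine neutron-flux excursion) = 0.75482×0.81 + 0.968127×0.19
        = 0.611404 + 0.183944 = 0.795348
Keeping only the stuck control-rod sensor-present terms gives 0.183944, so
  P(stuck control-rod sensor | scram, genuine neutron-flux excursion) = 0.183944 / 0.795348 ≈ 0.231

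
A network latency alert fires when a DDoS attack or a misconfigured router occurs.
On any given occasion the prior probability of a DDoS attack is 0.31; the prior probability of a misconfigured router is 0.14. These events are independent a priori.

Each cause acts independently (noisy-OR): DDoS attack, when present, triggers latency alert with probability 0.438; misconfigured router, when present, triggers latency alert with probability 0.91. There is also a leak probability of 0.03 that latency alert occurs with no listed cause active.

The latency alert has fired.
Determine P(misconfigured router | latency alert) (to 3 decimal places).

P(misconfigured router | latency alert) ≈ 0.482

Under noisy-OR, P(latency alert | causes) = 1 − (1−0.03)·∏(1−qᵢ) over the active causes.
Weight on misconfigured router=true, given the evidence: 0.088167 + 0.041271 = 0.129438
Denominator P(latency alert): 0.03×0.69×0.86 + 0.9127×0.69×0.14 + 0.45486×0.31×0.86 + 0.950937×0.31×0.14 = 0.268506
Posterior = 0.129438 / 0.268506 ≈ 0.482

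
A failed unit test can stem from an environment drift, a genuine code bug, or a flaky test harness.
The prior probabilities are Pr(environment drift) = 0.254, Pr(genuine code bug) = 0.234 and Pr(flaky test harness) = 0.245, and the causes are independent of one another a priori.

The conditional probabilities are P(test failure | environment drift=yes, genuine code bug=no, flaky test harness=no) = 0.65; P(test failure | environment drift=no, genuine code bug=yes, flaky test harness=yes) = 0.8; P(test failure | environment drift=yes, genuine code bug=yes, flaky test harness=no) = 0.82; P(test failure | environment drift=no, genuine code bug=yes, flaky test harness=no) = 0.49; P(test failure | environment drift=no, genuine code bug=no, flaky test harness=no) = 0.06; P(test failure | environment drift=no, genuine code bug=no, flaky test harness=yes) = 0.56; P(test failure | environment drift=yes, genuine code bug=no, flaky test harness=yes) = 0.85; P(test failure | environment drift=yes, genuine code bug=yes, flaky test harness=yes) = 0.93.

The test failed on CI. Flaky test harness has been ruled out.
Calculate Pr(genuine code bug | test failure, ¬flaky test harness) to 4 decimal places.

Numerator (weight on configurations with genuine code bug): 0.085536 + 0.048738 = 0.134274
Normalizer over all consistent configurations: 0.06·0.746·0.766 + 0.49·0.746·0.234 + 0.65·0.254·0.766 + 0.82·0.254·0.234 = 0.295027
P(genuine code bug | test failure, ¬flaky test harness) = 0.134274/0.295027 ≈ 0.4551

Pr(genuine code bug | test failure, ¬flaky test harness) ≈ 0.4551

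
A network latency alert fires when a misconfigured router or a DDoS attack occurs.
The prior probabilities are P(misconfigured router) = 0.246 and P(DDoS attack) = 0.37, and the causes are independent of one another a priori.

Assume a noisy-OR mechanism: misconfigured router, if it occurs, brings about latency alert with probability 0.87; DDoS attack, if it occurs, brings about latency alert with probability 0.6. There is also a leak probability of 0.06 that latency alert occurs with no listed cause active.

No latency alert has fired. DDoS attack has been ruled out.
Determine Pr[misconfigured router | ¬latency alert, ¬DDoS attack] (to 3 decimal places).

Pr[misconfigured router | ¬latency alert, ¬DDoS attack] ≈ 0.041

Under noisy-OR, P(latency alert | causes) = 1 − (1−0.06)·∏(1−qᵢ) over the active causes.
Weight on misconfigured router=true, given the evidence: 0.1222×0.246 = 0.030061
The normalizing constant is 0.94×0.754 + 0.1222×0.246 = 0.738821
Posterior = 0.030061 / 0.738821 ≈ 0.041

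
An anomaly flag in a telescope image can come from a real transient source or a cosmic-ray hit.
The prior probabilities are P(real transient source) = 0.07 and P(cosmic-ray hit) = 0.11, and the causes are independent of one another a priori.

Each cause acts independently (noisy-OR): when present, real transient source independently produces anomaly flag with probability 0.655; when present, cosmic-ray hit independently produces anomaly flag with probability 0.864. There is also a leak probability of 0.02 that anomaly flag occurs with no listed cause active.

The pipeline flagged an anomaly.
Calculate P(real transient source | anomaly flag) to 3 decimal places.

Under noisy-OR, P(anomaly flag | causes) = 1 − (1−0.02)·∏(1−qᵢ) over the active causes.
Enumerate the 4 (real transient source, cosmic-ray hit) configurations and weight by the priors:
  P(anomaly flag) = 0.02*0.93*0.89 + 0.86672*0.93*0.11 + 0.6619*0.07*0.89 + 0.954018*0.07*0.11
        = 0.016554 + 0.088665 + 0.041236 + 0.007346 = 0.153801
Configurations with real transient source contribute 0.048582, so
  P(real transient source | anomaly flag) = 0.048582 / 0.153801 ≈ 0.316

P(real transient source | anomaly flag) ≈ 0.316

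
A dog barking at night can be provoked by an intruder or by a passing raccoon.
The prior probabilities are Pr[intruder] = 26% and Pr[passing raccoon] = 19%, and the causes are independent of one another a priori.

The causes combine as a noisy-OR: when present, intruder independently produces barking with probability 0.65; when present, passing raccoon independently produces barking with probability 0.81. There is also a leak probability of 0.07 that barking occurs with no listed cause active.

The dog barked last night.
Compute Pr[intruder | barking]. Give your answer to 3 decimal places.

Pr[intruder | barking] ≈ 0.544

Under noisy-OR, P(barking | causes) = 1 − (1−0.07)·∏(1−qᵢ) over the active causes.
P(barking) = 0.07×0.74×0.81 + 0.8233×0.74×0.19 + 0.6745×0.26×0.81 + 0.938155×0.26×0.19 = 0.041958 + 0.115756 + 0.142050 + 0.046345 = 0.346109
Restricting to configurations with intruder present: 0.142050 + 0.046345 = 0.188395.
Hence the posterior is 0.188395/0.346109 ≈ 0.544.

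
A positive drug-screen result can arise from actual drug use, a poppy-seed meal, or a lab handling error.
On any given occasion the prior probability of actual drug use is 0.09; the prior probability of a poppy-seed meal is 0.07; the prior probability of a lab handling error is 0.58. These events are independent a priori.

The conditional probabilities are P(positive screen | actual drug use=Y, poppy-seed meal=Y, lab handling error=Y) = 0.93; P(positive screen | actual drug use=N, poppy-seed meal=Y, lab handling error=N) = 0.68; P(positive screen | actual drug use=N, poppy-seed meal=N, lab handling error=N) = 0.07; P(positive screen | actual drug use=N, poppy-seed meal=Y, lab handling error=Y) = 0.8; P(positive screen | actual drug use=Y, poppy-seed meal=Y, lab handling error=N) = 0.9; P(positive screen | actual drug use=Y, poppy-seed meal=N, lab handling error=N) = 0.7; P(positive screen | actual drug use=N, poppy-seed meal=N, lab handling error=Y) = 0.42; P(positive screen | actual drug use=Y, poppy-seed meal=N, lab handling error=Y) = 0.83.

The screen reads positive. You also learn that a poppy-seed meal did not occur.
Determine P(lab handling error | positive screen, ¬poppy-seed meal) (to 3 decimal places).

P(lab handling error | positive screen, ¬poppy-seed meal) ≈ 0.833

For the numerator, keep only lab handling error=true terms: 0.221676 + 0.043326 = 0.265002
Normalizer over all consistent configurations: 0.07×0.91×0.42 + 0.42×0.91×0.58 + 0.7×0.09×0.42 + 0.83×0.09×0.58 = 0.318216
Posterior = 0.265002 / 0.318216 ≈ 0.833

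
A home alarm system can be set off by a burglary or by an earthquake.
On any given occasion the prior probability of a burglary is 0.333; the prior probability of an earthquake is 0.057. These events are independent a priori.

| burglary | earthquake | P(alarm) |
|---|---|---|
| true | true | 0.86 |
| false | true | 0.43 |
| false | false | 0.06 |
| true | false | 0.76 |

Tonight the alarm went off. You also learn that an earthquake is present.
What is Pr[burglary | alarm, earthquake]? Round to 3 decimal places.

Pr[burglary | alarm, earthquake] ≈ 0.500

Weight on burglary=true, given the evidence: 0.86×0.333 = 0.286380
The normalizing constant is 0.43×0.667 + 0.86×0.333 = 0.573190
P(burglary | alarm, earthquake) = 0.286380/0.573190 ≈ 0.500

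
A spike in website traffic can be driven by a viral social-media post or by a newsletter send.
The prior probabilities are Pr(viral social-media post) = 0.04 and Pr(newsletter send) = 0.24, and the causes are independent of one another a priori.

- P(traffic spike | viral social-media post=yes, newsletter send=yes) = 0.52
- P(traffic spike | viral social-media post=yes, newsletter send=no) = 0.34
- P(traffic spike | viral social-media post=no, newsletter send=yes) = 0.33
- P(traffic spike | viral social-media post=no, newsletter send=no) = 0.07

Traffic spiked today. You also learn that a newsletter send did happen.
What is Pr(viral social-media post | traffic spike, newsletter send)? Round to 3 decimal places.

Pr(viral social-media post | traffic spike, newsletter send) ≈ 0.062

Sum P(traffic spike|·) weighted by the priors over both values of viral social-media post:
  P(traffic spike | newsletter send) = 0.33×0.96 + 0.52×0.04
        = 0.316800 + 0.020800 = 0.337600
Configurations with viral social-media post contribute 0.020800, so
  P(viral social-media post | traffic spike, newsletter send) = 0.020800 / 0.337600 ≈ 0.062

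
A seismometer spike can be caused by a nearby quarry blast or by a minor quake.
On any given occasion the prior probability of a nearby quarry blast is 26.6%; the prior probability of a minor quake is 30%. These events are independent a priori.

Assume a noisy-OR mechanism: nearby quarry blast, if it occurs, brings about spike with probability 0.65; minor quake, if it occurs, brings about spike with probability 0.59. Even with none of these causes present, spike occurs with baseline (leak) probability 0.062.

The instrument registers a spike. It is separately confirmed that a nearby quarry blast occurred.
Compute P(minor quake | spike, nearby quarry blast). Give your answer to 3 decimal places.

Under noisy-OR, P(spike | causes) = 1 − (1−0.062)·∏(1−qᵢ) over the active causes.
Weight on minor quake=true, given the evidence: 0.865397·0.3 = 0.259619
Denominator P(spike | nearby quarry blast): 0.6717·0.7 + 0.865397·0.3 = 0.729809
P(minor quake | spike, nearby quarry blast) = 0.259619/0.729809 ≈ 0.356

P(minor quake | spike, nearby quarry blast) ≈ 0.356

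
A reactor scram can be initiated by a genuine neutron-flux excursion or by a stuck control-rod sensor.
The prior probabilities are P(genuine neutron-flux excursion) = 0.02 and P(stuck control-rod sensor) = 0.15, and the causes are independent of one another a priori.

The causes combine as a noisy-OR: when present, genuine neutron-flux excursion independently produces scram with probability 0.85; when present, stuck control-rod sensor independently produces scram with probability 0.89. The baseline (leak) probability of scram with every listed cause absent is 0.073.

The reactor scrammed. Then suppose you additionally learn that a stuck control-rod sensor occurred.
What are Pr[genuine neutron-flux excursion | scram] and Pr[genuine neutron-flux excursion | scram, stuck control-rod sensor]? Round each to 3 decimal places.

Under noisy-OR, P(scram | causes) = 1 − (1−0.073)·∏(1−qᵢ) over the active causes.
Sum P(scram|·) weighted by the priors over the 4 (genuine neutron-flux excursion, stuck control-rod sensor) configurations:
  P(scram) = 0.073·0.98·0.85 + 0.89803·0.98·0.15 + 0.86095·0.02·0.85 + 0.984704·0.02·0.15
        = 0.060809 + 0.132010 + 0.014636 + 0.002954 = 0.210409
The terms with genuine neutron-flux excursion present sum to 0.017590, so
  P(genuine neutron-flux excursion | scram) = 0.017590 / 0.210409 ≈ 0.084

Now also conditioning on stuck control-rod sensor=true:
For the numerator, keep only genuine neutron-flux excursion=true terms: 0.984704·0.02 = 0.019694
The normalizing constant is 0.89803·0.98 + 0.984704·0.02 = 0.899763
P(genuine neutron-flux excursion | scram, stuck control-rod sensor) = 0.019694/0.899763 ≈ 0.022
Conditioning on stuck control-rod sensor lowers the posterior on genuine neutron-flux excursion: the classic explaining-away effect in a common-effect structure.

Pr[genuine neutron-flux excursion | scram] ≈ 0.084; Pr[genuine neutron-flux excursion | scram, stuck control-rod sensor] ≈ 0.022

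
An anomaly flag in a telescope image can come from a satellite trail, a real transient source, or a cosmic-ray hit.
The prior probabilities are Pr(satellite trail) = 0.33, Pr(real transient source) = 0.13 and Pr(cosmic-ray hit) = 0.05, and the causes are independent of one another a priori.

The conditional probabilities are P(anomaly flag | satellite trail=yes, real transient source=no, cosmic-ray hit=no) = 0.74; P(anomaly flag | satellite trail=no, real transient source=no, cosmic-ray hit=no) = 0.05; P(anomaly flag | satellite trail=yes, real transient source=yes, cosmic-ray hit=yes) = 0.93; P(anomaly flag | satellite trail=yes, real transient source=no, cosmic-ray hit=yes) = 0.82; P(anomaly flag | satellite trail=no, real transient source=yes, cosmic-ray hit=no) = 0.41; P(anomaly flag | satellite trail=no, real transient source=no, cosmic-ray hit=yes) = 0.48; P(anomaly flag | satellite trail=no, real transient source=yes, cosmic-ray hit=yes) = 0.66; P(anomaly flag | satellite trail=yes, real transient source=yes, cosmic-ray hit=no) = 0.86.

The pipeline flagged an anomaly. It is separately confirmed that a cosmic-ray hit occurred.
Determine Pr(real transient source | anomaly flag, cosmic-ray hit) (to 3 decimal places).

Pr(real transient source | anomaly flag, cosmic-ray hit) ≈ 0.159

Weight on real transient source=true, given the evidence: 0.057486 + 0.039897 = 0.097383
Denominator P(anomaly flag | cosmic-ray hit): 0.48×0.67×0.87 + 0.66×0.67×0.13 + 0.82×0.33×0.87 + 0.93×0.33×0.13 = 0.612597
P(real transient source | anomaly flag, cosmic-ray hit) = 0.097383/0.612597 ≈ 0.159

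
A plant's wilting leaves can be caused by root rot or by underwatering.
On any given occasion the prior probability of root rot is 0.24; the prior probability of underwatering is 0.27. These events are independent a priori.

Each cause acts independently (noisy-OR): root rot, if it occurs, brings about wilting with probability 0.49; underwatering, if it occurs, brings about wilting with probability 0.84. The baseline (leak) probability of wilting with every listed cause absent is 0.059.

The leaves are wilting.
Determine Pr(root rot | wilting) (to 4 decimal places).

Pr(root rot | wilting) ≈ 0.4217

Under noisy-OR, P(wilting | causes) = 1 − (1−0.059)·∏(1−qᵢ) over the active causes.
Numerator (weight on configurations with root rot): 0.091120 + 0.059824 = 0.150944
Normalizer over all consistent configurations: 0.059×0.76×0.73 + 0.84944×0.76×0.27 + 0.52009×0.24×0.73 + 0.923214×0.24×0.27 = 0.357982
P(root rot | wilting) = 0.150944/0.357982 ≈ 0.4217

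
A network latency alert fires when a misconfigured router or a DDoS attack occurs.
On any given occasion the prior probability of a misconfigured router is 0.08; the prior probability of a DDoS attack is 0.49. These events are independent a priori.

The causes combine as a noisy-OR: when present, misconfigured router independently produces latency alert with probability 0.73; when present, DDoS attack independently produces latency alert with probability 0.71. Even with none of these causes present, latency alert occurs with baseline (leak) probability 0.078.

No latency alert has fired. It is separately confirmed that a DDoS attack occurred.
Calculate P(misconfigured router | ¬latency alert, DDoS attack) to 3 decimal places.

Under noisy-OR, P(latency alert | causes) = 1 − (1−0.078)·∏(1−qᵢ) over the active causes.
Weight on misconfigured router=true, given the evidence: 0.072193*0.08 = 0.005775
The normalizing constant is 0.26738*0.92 + 0.072193*0.08 = 0.251765
P(misconfigured router | ¬latency alert, DDoS attack) = 0.005775/0.251765 ≈ 0.023

P(misconfigured router | ¬latency alert, DDoS attack) ≈ 0.023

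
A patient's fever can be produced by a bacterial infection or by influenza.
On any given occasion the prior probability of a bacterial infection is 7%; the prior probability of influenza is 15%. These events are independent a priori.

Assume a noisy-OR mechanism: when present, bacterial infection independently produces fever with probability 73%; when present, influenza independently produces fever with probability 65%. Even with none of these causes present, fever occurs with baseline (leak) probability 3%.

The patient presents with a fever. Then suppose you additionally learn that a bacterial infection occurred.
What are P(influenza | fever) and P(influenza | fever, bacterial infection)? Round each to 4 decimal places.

Under noisy-OR, P(fever | causes) = 1 − (1−0.03)·∏(1−qᵢ) over the active causes.
P(fever) = 0.03*0.93*0.85 + 0.6605*0.93*0.15 + 0.7381*0.07*0.85 + 0.908335*0.07*0.15 = 0.023715 + 0.092140 + 0.043917 + 0.009538 = 0.169310
The influenza-present share is 0.092140 + 0.009538 = 0.101678.
P(influenza | fever) = 0.101678 / 0.169310 ≈ 0.6005

With the extra evidence:
P(fever | bacterial infection) = 0.7381·0.85 + 0.908335·0.15 = 0.627385 + 0.136250 = 0.763635
Restricting to configurations with influenza present: 0.908335·0.15 = 0.136250.
P(influenza | fever, bacterial infection) = 0.136250 / 0.763635 ≈ 0.1784
This is intercausal reasoning (explaining away): once bacterial infection accounts for the fever, influenza becomes less likely.

P(influenza | fever) ≈ 0.6005; P(influenza | fever, bacterial infection) ≈ 0.1784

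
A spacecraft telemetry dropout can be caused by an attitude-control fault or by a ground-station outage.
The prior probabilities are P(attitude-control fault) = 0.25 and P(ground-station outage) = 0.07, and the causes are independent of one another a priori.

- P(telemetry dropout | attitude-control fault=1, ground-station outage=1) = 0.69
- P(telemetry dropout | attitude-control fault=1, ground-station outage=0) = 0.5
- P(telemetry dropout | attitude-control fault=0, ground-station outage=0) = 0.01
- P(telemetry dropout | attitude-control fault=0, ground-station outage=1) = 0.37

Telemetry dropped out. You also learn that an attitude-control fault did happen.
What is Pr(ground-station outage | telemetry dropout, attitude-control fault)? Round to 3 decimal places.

Numerator (weight on configurations with ground-station outage): 0.69×0.07 = 0.048300
Denominator P(telemetry dropout | attitude-control fault): 0.5×0.93 + 0.69×0.07 = 0.513300
Posterior = 0.048300 / 0.513300 ≈ 0.094

Pr(ground-station outage | telemetry dropout, attitude-control fault) ≈ 0.094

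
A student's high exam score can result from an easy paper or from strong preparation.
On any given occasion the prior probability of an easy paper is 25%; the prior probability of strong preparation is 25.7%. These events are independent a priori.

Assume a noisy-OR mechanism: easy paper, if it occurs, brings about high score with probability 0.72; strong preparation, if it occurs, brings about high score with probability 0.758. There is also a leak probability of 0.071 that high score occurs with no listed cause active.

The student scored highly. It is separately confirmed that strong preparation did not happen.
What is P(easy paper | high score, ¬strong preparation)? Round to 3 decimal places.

Under noisy-OR, P(high score | causes) = 1 − (1−0.071)·∏(1−qᵢ) over the active causes.
Weight on easy paper=true, given the evidence: 0.73988*0.25 = 0.184970
The normalizing constant is 0.071*0.75 + 0.73988*0.25 = 0.238220
P(easy paper | high score, ¬strong preparation) = 0.184970/0.238220 ≈ 0.776

P(easy paper | high score, ¬strong preparation) ≈ 0.776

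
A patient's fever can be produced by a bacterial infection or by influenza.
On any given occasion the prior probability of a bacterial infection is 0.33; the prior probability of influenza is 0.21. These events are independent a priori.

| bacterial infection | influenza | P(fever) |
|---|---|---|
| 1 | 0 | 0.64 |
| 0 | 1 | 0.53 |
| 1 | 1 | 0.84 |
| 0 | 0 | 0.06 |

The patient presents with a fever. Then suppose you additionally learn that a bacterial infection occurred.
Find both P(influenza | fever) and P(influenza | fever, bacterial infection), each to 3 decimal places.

P(influenza | fever) ≈ 0.401; P(influenza | fever, bacterial infection) ≈ 0.259

Enumerate the 4 (bacterial infection, influenza) configurations and weight by the priors:
  P(fever) = 0.06×0.67×0.79 + 0.53×0.67×0.21 + 0.64×0.33×0.79 + 0.84×0.33×0.21
        = 0.031758 + 0.074571 + 0.166848 + 0.058212 = 0.331389
The terms with influenza present sum to 0.132783, so
  P(influenza | fever) = 0.132783 / 0.331389 ≈ 0.401

Now condition on the additional information:
P(fever | bacterial infection) = 0.64*0.79 + 0.84*0.21 = 0.505600 + 0.176400 = 0.682000
The influenza-present share is 0.84*0.21 = 0.176400.
So P(influenza | fever, bacterial infection) = 0.176400/0.682000 ≈ 0.259.
Conditioning on bacterial infection lowers the posterior on influenza: the classic explaining-away effect in a common-effect structure.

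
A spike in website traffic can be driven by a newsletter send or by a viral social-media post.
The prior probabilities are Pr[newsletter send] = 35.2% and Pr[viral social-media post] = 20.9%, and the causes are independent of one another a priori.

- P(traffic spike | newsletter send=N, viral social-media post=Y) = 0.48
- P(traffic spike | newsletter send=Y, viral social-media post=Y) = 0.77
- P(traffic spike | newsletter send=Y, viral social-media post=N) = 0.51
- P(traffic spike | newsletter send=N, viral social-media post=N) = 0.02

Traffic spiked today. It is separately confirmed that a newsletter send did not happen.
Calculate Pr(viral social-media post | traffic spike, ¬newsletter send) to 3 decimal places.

Pr(viral social-media post | traffic spike, ¬newsletter send) ≈ 0.864

Sum P(traffic spike|·) weighted by the priors over both values of viral social-media post:
  P(traffic spike | ¬newsletter send) = 0.02×0.791 + 0.48×0.209
        = 0.015820 + 0.100320 = 0.116140
Keeping only the viral social-media post-present terms gives 0.100320, so
  P(viral social-media post | traffic spike, ¬newsletter send) = 0.100320 / 0.116140 ≈ 0.864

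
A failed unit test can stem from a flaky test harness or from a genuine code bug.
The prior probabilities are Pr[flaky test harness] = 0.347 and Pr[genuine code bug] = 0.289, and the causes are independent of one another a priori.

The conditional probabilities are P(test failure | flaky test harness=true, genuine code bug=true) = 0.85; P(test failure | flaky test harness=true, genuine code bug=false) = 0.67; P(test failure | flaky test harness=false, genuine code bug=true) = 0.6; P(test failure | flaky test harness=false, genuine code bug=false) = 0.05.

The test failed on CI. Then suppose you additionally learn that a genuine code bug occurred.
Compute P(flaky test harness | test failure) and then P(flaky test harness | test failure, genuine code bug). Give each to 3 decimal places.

P(flaky test harness | test failure) ≈ 0.647; P(flaky test harness | test failure, genuine code bug) ≈ 0.429

For the numerator, keep only flaky test harness=true terms: 0.165300 + 0.085241 = 0.250541
Denominator P(test failure): 0.05·0.653·0.711 + 0.6·0.653·0.289 + 0.67·0.347·0.711 + 0.85·0.347·0.289 = 0.386985
P(flaky test harness | test failure) = 0.250541/0.386985 ≈ 0.647

With the extra evidence:
Numerator (weight on configurations with flaky test harness): 0.85*0.347 = 0.294950
Normalizer over all consistent configurations: 0.6*0.653 + 0.85*0.347 = 0.686750
Posterior = 0.294950 / 0.686750 ≈ 0.429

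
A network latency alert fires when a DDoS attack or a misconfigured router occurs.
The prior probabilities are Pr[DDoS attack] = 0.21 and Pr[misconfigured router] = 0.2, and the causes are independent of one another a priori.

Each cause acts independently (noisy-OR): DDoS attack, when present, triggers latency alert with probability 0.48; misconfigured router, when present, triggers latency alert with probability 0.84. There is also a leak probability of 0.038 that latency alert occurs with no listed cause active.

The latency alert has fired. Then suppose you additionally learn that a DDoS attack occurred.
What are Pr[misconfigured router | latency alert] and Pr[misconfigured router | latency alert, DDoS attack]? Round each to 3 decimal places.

Pr[misconfigured router | latency alert] ≈ 0.615; Pr[misconfigured router | latency alert, DDoS attack] ≈ 0.315

Under noisy-OR, P(latency alert | causes) = 1 − (1−0.038)·∏(1−qᵢ) over the active causes.
P(latency alert) = 0.038×0.79×0.8 + 0.84608×0.79×0.2 + 0.49976×0.21×0.8 + 0.919962×0.21×0.2 = 0.024016 + 0.133681 + 0.083960 + 0.038638 = 0.280295
The misconfigured router-present share is 0.133681 + 0.038638 = 0.172319.
So P(misconfigured router | latency alert) = 0.172319/0.280295 ≈ 0.615.

With the extra evidence:
Sum P(latency alert|·) weighted by the priors over both values of misconfigured router:
  P(latency alert | DDoS attack) = 0.49976·0.8 + 0.919962·0.2
        = 0.399808 + 0.183992 = 0.583800
The terms with misconfigured router present sum to 0.183992, so
  P(misconfigured router | latency alert, DDoS attack) = 0.183992 / 0.583800 ≈ 0.315
Conditioning on DDoS attack lowers the posterior on misconfigured router: the classic explaining-away effect in a common-effect structure.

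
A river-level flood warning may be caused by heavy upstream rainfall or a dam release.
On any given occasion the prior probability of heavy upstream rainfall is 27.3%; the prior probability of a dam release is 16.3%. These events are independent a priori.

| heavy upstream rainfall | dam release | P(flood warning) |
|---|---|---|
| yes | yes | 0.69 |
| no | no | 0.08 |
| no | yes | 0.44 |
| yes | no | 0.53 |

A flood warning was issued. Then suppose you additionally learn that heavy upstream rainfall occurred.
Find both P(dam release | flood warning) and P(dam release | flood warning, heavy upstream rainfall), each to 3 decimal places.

P(flood warning) = 0.08*0.727*0.837 + 0.44*0.727*0.163 + 0.53*0.273*0.837 + 0.69*0.273*0.163 = 0.048680 + 0.052140 + 0.121106 + 0.030704 = 0.252630
Of this, 0.082844 comes from 0.052140 + 0.030704 (the dam release=true cases).
P(dam release | flood warning) = 0.082844 / 0.252630 ≈ 0.328

Now condition on the additional information:
Enumerate both values of dam release and weight by the priors:
  P(flood warning | heavy upstream rainfall) = 0.53×0.837 + 0.69×0.163
        = 0.443610 + 0.112470 = 0.556080
The terms with dam release present sum to 0.112470, so
  P(dam release | flood warning, heavy upstream rainfall) = 0.112470 / 0.556080 ≈ 0.202

P(dam release | flood warning) ≈ 0.328; P(dam release | flood warning, heavy upstream rainfall) ≈ 0.202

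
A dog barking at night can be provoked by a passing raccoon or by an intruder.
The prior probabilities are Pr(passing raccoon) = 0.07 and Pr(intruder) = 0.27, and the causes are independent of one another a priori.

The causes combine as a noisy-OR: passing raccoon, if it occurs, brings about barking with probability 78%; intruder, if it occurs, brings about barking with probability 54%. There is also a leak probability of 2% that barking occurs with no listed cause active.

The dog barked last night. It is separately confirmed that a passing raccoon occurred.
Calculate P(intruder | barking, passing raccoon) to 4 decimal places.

Under noisy-OR, P(barking | causes) = 1 − (1−0.02)·∏(1−qᵢ) over the active causes.
P(barking | passing raccoon) = 0.7844*0.73 + 0.900824*0.27 = 0.572612 + 0.243222 = 0.815834
Of this, 0.243222 comes from 0.900824*0.27 (the intruder=true cases).
So P(intruder | barking, passing raccoon) = 0.243222/0.815834 ≈ 0.2981.

P(intruder | barking, passing raccoon) ≈ 0.2981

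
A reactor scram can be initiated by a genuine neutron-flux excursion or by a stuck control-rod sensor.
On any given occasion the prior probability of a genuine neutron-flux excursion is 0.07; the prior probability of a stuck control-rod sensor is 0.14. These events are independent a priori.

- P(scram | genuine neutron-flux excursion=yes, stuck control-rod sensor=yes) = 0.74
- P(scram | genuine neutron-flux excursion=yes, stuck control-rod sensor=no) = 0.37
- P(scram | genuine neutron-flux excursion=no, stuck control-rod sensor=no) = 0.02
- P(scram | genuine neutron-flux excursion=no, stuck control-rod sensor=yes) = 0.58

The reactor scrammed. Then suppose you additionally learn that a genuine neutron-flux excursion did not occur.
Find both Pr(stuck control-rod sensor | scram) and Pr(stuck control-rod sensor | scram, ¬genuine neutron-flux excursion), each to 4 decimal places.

Pr(stuck control-rod sensor | scram) ≈ 0.6838; Pr(stuck control-rod sensor | scram, ¬genuine neutron-flux excursion) ≈ 0.8252

Sum P(scram|·) weighted by the priors over the 4 (genuine neutron-flux excursion, stuck control-rod sensor) configurations:
  P(scram) = 0.02*0.93*0.86 + 0.58*0.93*0.14 + 0.37*0.07*0.86 + 0.74*0.07*0.14
        = 0.015996 + 0.075516 + 0.022274 + 0.007252 = 0.121038
Configurations with stuck control-rod sensor contribute 0.082768, so
  P(stuck control-rod sensor | scram) = 0.082768 / 0.121038 ≈ 0.6838

Now condition on the additional information:
Enumerate both values of stuck control-rod sensor and weight by the priors:
  P(scram | ¬genuine neutron-flux excursion) = 0.02·0.86 + 0.58·0.14
        = 0.017200 + 0.081200 = 0.098400
Configurations with stuck control-rod sensor contribute 0.081200, so
  P(stuck control-rod sensor | scram, ¬genuine neutron-flux excursion) = 0.081200 / 0.098400 ≈ 0.8252
With genuine neutron-flux excursion excluded, stuck control-rod sensor must carry more of the explanatory weight for the scram.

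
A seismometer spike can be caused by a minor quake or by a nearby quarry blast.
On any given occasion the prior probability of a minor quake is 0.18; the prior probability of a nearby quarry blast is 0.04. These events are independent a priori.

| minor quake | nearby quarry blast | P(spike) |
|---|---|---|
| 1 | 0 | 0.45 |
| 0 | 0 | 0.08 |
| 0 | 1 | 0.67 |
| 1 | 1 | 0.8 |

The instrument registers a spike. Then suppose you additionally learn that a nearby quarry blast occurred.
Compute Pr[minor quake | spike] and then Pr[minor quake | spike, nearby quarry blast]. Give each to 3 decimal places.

P(spike) = 0.08×0.82×0.96 + 0.67×0.82×0.04 + 0.45×0.18×0.96 + 0.8×0.18×0.04 = 0.062976 + 0.021976 + 0.077760 + 0.005760 = 0.168472
Restricting to configurations with minor quake present: 0.077760 + 0.005760 = 0.083520.
P(minor quake | spike) = 0.083520 / 0.168472 ≈ 0.496

Now also conditioning on nearby quarry blast=true:
Sum P(spike|·) weighted by the priors over both values of minor quake:
  P(spike | nearby quarry blast) = 0.67*0.82 + 0.8*0.18
        = 0.549400 + 0.144000 = 0.693400
The terms with minor quake present sum to 0.144000, so
  P(minor quake | spike, nearby quarry blast) = 0.144000 / 0.693400 ≈ 0.208
This is intercausal reasoning (explaining away): once nearby quarry blast accounts for the spike, minor quake becomes less likely.

Pr[minor quake | spike] ≈ 0.496; Pr[minor quake | spike, nearby quarry blast] ≈ 0.208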